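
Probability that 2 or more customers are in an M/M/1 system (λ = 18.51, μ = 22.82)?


ρ = 18.51/22.82 = 0.8111
P(N ≥ n) = ρ^n = 0.8111^2 = 0.657933

Final: 0.657933


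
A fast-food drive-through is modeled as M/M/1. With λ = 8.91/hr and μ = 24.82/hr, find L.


ρ = λ/μ = 8.91/24.82 = 0.3590
L = ρ/(1−ρ) = 0.3590/(1 − 0.3590) = 0.3590/0.6410 = 0.5600

Final: 0.5600


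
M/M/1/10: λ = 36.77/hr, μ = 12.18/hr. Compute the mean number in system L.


ρ = 36.77/12.18 = 3.0189
L = ρ[1 − (K+1)ρ^K + Kρ^(K+1)] / [(1−ρ)(1−ρ^(K+1))]
Numerator: 3.0189·(1 − 11·62872.888876 + 10·189805.921508) = 3642157.368222
Denominator: (-2.0189)·(-189804.921508) = 383194.008201
L = 3642157.368222/383194.008201 = 9.5047

Final: 9.5047


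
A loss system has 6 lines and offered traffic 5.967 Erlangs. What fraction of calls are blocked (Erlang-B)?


B(c,a) = (a^c/c!) / Σ_{k=0}^{c} a^k/k!
a^6/6! = 62.690788
Σ terms (k=0..6): 1.00000 + 5.96700 + 17.80254 + 35.40926 + 52.82177 + 63.03749 + 62.69079 = 238.728853
B = 62.690788/238.728853 = 0.262602

Final: 0.262602


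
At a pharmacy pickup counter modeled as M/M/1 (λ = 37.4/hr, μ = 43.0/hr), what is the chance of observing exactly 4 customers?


ρ = 37.4/43.0 = 0.8698
P_n = (1−ρ)·ρ^n = (1 − 0.8698)·0.8698^4 = 0.1302·0.572285 = 0.074530

Final: 0.074530


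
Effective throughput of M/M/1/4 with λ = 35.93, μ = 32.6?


ρ = 1.1021; P_K = (1−ρ)ρ^4/(1−ρ^5) = 0.240663
λ_eff = λ(1 − P_K) = 35.93·(1 − 0.240663) = 35.93·0.759337 = 27.2830 /hr

Final: 27.2830 /hr


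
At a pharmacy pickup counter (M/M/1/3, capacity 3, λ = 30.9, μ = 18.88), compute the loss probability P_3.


ρ = λ/μ = 30.9/18.88 = 1.6367
P_K = (1−ρ)ρ^K/(1−ρ^(K+1)) = (-0.6367·4.383989)/(1 − 7.175067)
= -2.791078/-6.175067 = 0.451992

Final: 0.451992


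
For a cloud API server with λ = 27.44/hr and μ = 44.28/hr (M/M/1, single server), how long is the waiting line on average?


ρ = 27.44/44.28 = 0.6197
Lq = ρ²/(1−ρ) = 0.3840/0.3803 = 1.0098

Final: 1.0098


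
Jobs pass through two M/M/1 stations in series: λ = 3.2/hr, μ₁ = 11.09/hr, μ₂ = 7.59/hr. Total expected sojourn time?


Each node sees arrival rate λ = 3.2/hr (tandem ⇒ throughput preserved).
W₁ = 1/(μ₁−λ) = 1/(11.09−3.2) = 0.12674 hr
W₂ = 1/(μ₂−λ) = 1/(7.59−3.2) = 0.22779 hr
W_total = W₁ + W₂ = 0.12674 + 0.22779 = 0.35453 hr

Final: 0.35453 hr


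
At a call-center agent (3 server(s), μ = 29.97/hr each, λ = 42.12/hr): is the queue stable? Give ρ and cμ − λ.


Total capacity cμ = 3·29.97 = 89.91/hr
ρ = λ/(cμ) = 42.12/89.91 = 0.4685
Stable ⇔ ρ < 1: YES
Spare capacity = cμ − λ = 89.91 − 42.12 = 47.79/hr

Final: ρ = 0.4685; stable; margin = 47.79/hr


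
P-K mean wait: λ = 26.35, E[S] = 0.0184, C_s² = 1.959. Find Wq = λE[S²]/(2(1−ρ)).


ρ = λ·E[S] = 26.35·0.0184 = 0.4848
E[S²] = E[S]²(1+C_s²) = 0.0184²·(1+1.959) = 0.001002
Wq = λ·E[S²]/(2(1−ρ)) = 26.35·0.001002/(2·0.5152) = 0.02562 hr

Final: 0.02562 hr


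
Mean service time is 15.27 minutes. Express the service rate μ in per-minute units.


μ = 1/(service time) in consistent units.
1 minute = 1 min, so μ = 1/15.27 = 0.06549 per minute

Final: 0.06549 /min


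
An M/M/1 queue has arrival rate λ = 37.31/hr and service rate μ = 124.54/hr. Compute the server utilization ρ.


ρ = λ/μ = 37.31/124.54 = 0.2996

Final: 0.2996


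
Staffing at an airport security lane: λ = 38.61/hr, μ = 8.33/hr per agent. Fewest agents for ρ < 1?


Stability requires cμ > λ ⇔ c > λ/μ.
λ/μ = 38.61/8.33 = 4.6351
Minimum integer c = ⌊4.6351⌋ + 1 = 5
Check: 5·8.33 = 41.65 > 38.61, while 4·8.33 = 33.32 ≤ 38.61

Final: 5 servers


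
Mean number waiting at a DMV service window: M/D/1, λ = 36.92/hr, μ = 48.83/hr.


ρ = 36.92/48.83 = 0.7561
M/D/1: Lq = ρ²/(2(1−ρ)) = 0.5717/(2·0.2439) = 1.17191

Final: 1.17191


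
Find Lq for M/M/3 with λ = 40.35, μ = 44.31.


a = λ/μ = 0.9106; ρ = a/3 = 0.3035
P₀ = 0.399048
Lq = P₀·a^c·ρ / (c!·(1−ρ)²) = 0.399048·0.75514·0.3035/(6·0.48505)
= 0.03143

Final: 0.03143


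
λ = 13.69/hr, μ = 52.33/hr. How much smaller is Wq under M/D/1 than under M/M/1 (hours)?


ρ = 13.69/52.33 = 0.2616
Wq(M/M/1) = ρ/(μ−λ) = 0.2616/38.64 = 0.006770 hr
Wq(M/D/1) = ρ/(2(μ−λ)) = 0.003385 hr
Savings = 0.006770 − 0.003385 = 0.003385 hr

Final: 0.003385 hr


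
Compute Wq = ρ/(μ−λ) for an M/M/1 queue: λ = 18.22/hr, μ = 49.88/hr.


ρ = 18.22/49.88 = 0.3653
Wq = ρ/(μ−λ) = 0.3653/(49.88 − 18.22) = 0.3653/31.66 = 0.01154 hr

Final: 0.01154 hr


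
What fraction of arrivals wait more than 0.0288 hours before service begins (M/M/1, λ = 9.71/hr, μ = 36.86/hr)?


ρ = 9.71/36.86 = 0.2634
P(Wq > t) = ρ·e^{−(μ−λ)t} = 0.2634·e^{−0.7819}
= 0.2634·0.457527 = 0.120526

Final: 0.120526


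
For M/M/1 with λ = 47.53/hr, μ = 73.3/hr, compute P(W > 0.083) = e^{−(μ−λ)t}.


W ~ Exponential(μ−λ) for M/M/1.
μ − λ = 73.3 − 47.53 = 25.7700
P(W > t) = e^{−(μ−λ)t} = e^{−2.1389} = 0.117783

Final: 0.117783


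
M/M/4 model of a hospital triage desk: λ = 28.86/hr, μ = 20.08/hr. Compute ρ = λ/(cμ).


ρ = λ/(cμ) = 28.86/(4·20.08) = 28.86/80.32 = 0.3593

Final: 0.3593


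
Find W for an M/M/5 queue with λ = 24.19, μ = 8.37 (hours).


a = 2.8901; ρ = 0.5780; P₀ = 0.052692
Lq = P₀·a^c·ρ/(c!(1−ρ)²) = 0.28738
Wq = Lq/λ = 0.28738/24.19 = 0.01188 hr
W = Wq + 1/μ = 0.01188 + 0.11947 = 0.13135 hr

Final: 0.13135 hr


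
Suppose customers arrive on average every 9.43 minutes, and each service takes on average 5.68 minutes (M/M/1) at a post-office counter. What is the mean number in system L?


λ = 60/9.43 = 6.3627 /hr
μ = 60/5.68 = 10.5634 /hr
ρ = λ/μ = 6.3627/10.5634 = 0.6023
L = ρ/(1−ρ) = 0.6023/0.3977 = 1.5147

Final: 1.5147


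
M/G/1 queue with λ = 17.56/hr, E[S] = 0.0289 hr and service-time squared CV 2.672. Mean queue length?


ρ = λ·E[S] = 17.56·0.0289 = 0.5075
Lq = ρ²(1+C_s²)/(2(1−ρ)) = 0.2575·(1+2.672)/(2·0.4925)
= 0.2575·3.6720/0.9850 = 0.96006

Final: 0.96006


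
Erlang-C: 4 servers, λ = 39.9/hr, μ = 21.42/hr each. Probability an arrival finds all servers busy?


a = λ/μ = 1.8627; ρ = a/4 = 0.4657
P₀ = 0.151200 (from M/M/c formula)
C(c,a) = [a^c/(c!(1−ρ))]·P₀ = [12.03965/(24·0.5343)]·0.151200
= 0.93887·0.151200 = 0.141957

Final: 0.141957


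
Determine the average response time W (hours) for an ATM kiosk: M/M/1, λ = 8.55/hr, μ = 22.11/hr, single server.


W = 1/(μ−λ) = 1/(22.11 − 8.55) = 1/13.56 = 0.07375 hr

Final: 0.07375 hr


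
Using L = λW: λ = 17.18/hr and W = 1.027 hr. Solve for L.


L = λW = 17.18·1.027 = 17.6439

Final: 17.6439


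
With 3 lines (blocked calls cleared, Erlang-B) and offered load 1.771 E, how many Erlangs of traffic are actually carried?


B(3,1.771) = 0.175836 (Erlang-B)
Carried load = a(1 − B) = 1.771·(1 − 0.175836) = 1.771·0.824164 = 1.4596 E

Final: 1.4596 Erlangs


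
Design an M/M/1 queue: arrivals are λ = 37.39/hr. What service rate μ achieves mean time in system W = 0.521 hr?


W = 1/(μ−λ) ⇒ μ − λ = 1/W = 1/0.521 = 1.9194
μ = λ + 1/W = 37.39 + 1.9194 = 39.3094 per hr

Final: 39.3094 /hr


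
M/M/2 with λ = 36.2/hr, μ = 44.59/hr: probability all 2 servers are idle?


a = λ/μ = 36.2/44.59 = 0.8118; ρ = a/c = 0.4059
Σ_{k=0}^{1} a^k/k! (terms k=0..1) = 1.00000 + 0.81184 = 1.81184
Tail: a^2/(2!(1−ρ)) = 0.65909/(2·0.5941) = 0.55471
P₀ = 1/(1.81184 + 0.55471) = 1/2.36655 = 0.422555

Final: 0.422555


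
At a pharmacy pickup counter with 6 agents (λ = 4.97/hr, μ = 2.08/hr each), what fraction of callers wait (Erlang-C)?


a = λ/μ = 2.3894; ρ = a/6 = 0.3982
P₀ = 0.091286 (from M/M/c formula)
C(c,a) = [a^c/(c!(1−ρ))]·P₀ = [186.10512/(720·0.6018)]·0.091286
= 0.42954·0.091286 = 0.039211

Final: 0.039211


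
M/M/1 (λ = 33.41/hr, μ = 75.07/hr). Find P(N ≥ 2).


ρ = 33.41/75.07 = 0.4451
P(N ≥ n) = ρ^n = 0.4451^2 = 0.198071

Final: 0.198071


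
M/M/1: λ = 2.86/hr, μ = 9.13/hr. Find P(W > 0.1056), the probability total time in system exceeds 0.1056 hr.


W ~ Exponential(μ−λ) for M/M/1.
μ − λ = 9.13 − 2.86 = 6.2700
P(W > t) = e^{−(μ−λ)t} = e^{−0.6621} = 0.515761

Final: 0.515761


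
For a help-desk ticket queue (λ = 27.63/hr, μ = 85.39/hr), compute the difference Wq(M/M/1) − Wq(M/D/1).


ρ = 27.63/85.39 = 0.3236
Wq(M/M/1) = ρ/(μ−λ) = 0.3236/57.76 = 0.005602 hr
Wq(M/D/1) = ρ/(2(μ−λ)) = 0.002801 hr
Savings = 0.005602 − 0.002801 = 0.002801 hr

Final: 0.002801 hr


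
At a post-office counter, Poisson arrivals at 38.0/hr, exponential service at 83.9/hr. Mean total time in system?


W = 1/(μ−λ) = 1/(83.9 − 38.0) = 1/45.90 = 0.02179 hr

Final: 0.02179 hr


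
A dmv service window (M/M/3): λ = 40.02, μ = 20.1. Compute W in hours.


a = 1.9910; ρ = 0.6637; P₀ = 0.112554
Lq = P₀·a^c·ρ/(c!(1−ρ)²) = 0.86878
Wq = Lq/λ = 0.86878/40.02 = 0.02171 hr
W = Wq + 1/μ = 0.02171 + 0.04975 = 0.07146 hr

Final: 0.07146 hr


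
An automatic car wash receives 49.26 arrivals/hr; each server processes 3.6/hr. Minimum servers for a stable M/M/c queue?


Stability requires cμ > λ ⇔ c > λ/μ.
λ/μ = 49.26/3.6 = 13.6833
Minimum integer c = ⌊13.6833⌋ + 1 = 14
Check: 14·3.6 = 50.40 > 49.26, while 13·3.6 = 46.80 ≤ 49.26

Final: 14 servers


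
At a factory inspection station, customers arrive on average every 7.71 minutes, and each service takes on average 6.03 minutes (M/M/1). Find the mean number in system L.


λ = 60/7.71 = 7.7821 /hr
μ = 60/6.03 = 9.9502 /hr
ρ = λ/μ = 7.7821/9.9502 = 0.7821
L = ρ/(1−ρ) = 0.7821/0.2179 = 3.5893

Final: 3.5893


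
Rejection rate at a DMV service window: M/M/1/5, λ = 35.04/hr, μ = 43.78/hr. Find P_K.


ρ = λ/μ = 35.04/43.78 = 0.8004
P_K = (1−ρ)ρ^K/(1−ρ^(K+1)) = (0.1996·0.328429)/(1 − 0.262863)
= 0.065566/0.737137 = 0.088947

Final: 0.088947


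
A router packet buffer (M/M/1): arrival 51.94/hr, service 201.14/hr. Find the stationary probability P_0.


ρ = 51.94/201.14 = 0.2582
P_n = (1−ρ)·ρ^n = (1 − 0.2582)·0.2582^0 = 0.7418·1.000000 = 0.741772

Final: 0.741772


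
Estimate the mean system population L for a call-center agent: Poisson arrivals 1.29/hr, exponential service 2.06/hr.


ρ = λ/μ = 1.29/2.06 = 0.6262
L = ρ/(1−ρ) = 0.6262/(1 − 0.6262) = 0.6262/0.3738 = 1.6753

Final: 1.6753


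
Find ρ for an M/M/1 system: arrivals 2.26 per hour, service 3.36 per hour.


ρ = λ/μ = 2.26/3.36 = 0.6726

Final: 0.6726


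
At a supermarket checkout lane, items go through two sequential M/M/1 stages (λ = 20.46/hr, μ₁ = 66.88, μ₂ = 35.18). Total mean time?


Each node sees arrival rate λ = 20.46/hr (tandem ⇒ throughput preserved).
W₁ = 1/(μ₁−λ) = 1/(66.88−20.46) = 0.02154 hr
W₂ = 1/(μ₂−λ) = 1/(35.18−20.46) = 0.06793 hr
W_total = W₁ + W₂ = 0.02154 + 0.06793 = 0.08948 hr

Final: 0.08948 hr


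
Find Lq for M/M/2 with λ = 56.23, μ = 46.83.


a = λ/μ = 1.2007; ρ = a/2 = 0.6004
P₀ = 0.249716
Lq = P₀·a^c·ρ / (c!·(1−ρ)²) = 0.249716·1.44174·0.6004/(2·0.15971)
= 0.67669

Final: 0.67669


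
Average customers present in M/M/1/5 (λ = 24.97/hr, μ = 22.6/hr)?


ρ = 24.97/22.6 = 1.1049
L = ρ[1 − (K+1)ρ^K + Kρ^(K+1)] / [(1−ρ)(1−ρ^(K+1))]
Numerator: 1.1049·(1 − 6·1.646457 + 5·1.819117) = 0.239579
Denominator: (-0.1049)·(-0.819117) = 0.085899
L = 0.239579/0.085899 = 2.7891

Final: 2.7891


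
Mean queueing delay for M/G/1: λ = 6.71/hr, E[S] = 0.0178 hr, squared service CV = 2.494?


ρ = λ·E[S] = 6.71·0.0178 = 0.1194
E[S²] = E[S]²(1+C_s²) = 0.0178²·(1+2.494) = 0.001107
Wq = λ·E[S²]/(2(1−ρ)) = 6.71·0.001107/(2·0.8806) = 0.004218 hr

Final: 0.004218 hr


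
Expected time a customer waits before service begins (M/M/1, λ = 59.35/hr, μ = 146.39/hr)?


ρ = 59.35/146.39 = 0.4054
Wq = ρ/(μ−λ) = 0.4054/(146.39 − 59.35) = 0.4054/87.04 = 0.004658 hr

Final: 0.004658 hr


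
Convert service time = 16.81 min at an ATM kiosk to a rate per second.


μ = 1/(service time) in consistent units.
1 second = 0.0166667 min, so μ = 0.0166667/16.81 = 0.0009915 per second

Final: 0.0009915 /sec


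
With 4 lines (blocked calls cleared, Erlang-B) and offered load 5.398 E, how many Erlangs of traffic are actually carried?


B(4,5.398) = 0.428505 (Erlang-B)
Carried load = a(1 − B) = 5.398·(1 − 0.428505) = 5.398·0.571495 = 3.0849 E

Final: 3.0849 Erlangs


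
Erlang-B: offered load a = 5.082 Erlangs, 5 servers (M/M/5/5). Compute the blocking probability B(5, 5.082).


B(c,a) = (a^c/c!) / Σ_{k=0}^{c} a^k/k!
a^5/5! = 28.248283
Σ terms (k=0..5): 1.00000 + 5.08200 + 12.91336 + 21.87524 + 27.79249 + 28.24828 = 96.911367
B = 28.248283/96.911367 = 0.291486

Final: 0.291486


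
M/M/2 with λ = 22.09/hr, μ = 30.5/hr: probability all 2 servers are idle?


a = λ/μ = 22.09/30.5 = 0.7243; ρ = a/c = 0.3621
Σ_{k=0}^{1} a^k/k! (terms k=0..1) = 1.00000 + 0.72426 = 1.72426
Tail: a^2/(2!(1−ρ)) = 0.52456/(2·0.6379) = 0.41118
P₀ = 1/(1.72426 + 0.41118) = 1/2.13544 = 0.468287

Final: 0.468287


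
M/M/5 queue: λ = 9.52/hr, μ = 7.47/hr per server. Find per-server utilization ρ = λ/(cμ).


ρ = λ/(cμ) = 9.52/(5·7.47) = 9.52/37.35 = 0.2549

Final: 0.2549


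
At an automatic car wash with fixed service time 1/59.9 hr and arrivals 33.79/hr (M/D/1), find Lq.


ρ = 33.79/59.9 = 0.5641
M/D/1: Lq = ρ²/(2(1−ρ)) = 0.3182/(2·0.4359) = 0.36502

Final: 0.36502


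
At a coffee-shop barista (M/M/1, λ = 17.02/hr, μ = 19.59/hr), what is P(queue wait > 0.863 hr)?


ρ = 17.02/19.59 = 0.8688
P(Wq > t) = ρ·e^{−(μ−λ)t} = 0.8688·e^{−2.2179}
= 0.8688·0.108836 = 0.094558

Final: 0.094558


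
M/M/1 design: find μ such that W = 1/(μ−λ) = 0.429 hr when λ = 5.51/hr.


W = 1/(μ−λ) ⇒ μ − λ = 1/W = 1/0.429 = 2.3310
μ = λ + 1/W = 5.51 + 2.3310 = 7.8410 per hr

Final: 7.8410 /hr


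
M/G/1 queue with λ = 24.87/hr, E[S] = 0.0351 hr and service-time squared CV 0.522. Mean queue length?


ρ = λ·E[S] = 24.87·0.0351 = 0.8729
Lq = ρ²(1+C_s²)/(2(1−ρ)) = 0.7620·(1+0.522)/(2·0.1271)
= 0.7620·1.5220/0.2541 = 4.56385

Final: 4.56385


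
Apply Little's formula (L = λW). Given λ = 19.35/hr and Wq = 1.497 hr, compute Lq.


Lq = λWq = 19.35·1.497 = 28.9670

Final: 28.9670


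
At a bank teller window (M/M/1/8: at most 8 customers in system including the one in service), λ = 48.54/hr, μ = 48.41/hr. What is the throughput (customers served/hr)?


ρ = 1.0027; P_K = (1−ρ)ρ^8/(1−ρ^9) = 0.112307
λ_eff = λ(1 − P_K) = 48.54·(1 − 0.112307) = 48.54·0.887693 = 43.0886 /hr

Final: 43.0886 /hr


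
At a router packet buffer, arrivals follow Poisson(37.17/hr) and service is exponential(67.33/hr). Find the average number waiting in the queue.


ρ = 37.17/67.33 = 0.5521
Lq = ρ²/(1−ρ) = 0.3048/0.4479 = 0.6804

Final: 0.6804


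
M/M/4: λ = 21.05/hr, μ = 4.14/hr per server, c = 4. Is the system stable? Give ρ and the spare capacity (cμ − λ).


Total capacity cμ = 4·4.14 = 16.56/hr
ρ = λ/(cμ) = 21.05/16.56 = 1.2711
Stable ⇔ ρ < 1: NO
Spare capacity = cμ − λ = 16.56 − 21.05 = -4.49/hr

Final: ρ = 1.2711; unstable; margin = -4.49/hr


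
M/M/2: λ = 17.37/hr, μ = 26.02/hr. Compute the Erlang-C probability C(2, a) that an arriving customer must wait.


a = λ/μ = 0.6676; ρ = a/2 = 0.3338
P₀ = 0.499496 (from M/M/c formula)
C(c,a) = [a^c/(c!(1−ρ))]·P₀ = [0.44564/(2·0.6662)]·0.499496
= 0.33446·0.499496 = 0.167059

Final: 0.167059


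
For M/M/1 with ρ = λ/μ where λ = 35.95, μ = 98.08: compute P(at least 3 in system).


ρ = 35.95/98.08 = 0.3665
P(N ≥ n) = ρ^n = 0.3665^3 = 0.049244

Final: 0.049244


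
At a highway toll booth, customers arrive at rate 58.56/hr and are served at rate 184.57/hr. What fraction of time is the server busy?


ρ = λ/μ = 58.56/184.57 = 0.3173

Final: 0.3173


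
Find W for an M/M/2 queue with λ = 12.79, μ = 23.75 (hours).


a = 0.5385; ρ = 0.2693; P₀ = 0.575717
Lq = P₀·a^c·ρ/(c!(1−ρ)²) = 0.04210
Wq = Lq/λ = 0.04210/12.79 = 0.003291 hr
W = Wq + 1/μ = 0.003291 + 0.04211 = 0.04540 hr

Final: 0.04540 hr


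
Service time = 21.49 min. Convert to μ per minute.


μ = 1/(service time) in consistent units.
1 minute = 1 min, so μ = 1/21.49 = 0.04653 per minute

Final: 0.04653 /min


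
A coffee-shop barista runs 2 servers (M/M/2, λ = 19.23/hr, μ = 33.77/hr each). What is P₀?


a = λ/μ = 19.23/33.77 = 0.5694; ρ = a/c = 0.2847
Σ_{k=0}^{1} a^k/k! (terms k=0..1) = 1.00000 + 0.56944 = 1.56944
Tail: a^2/(2!(1−ρ)) = 0.32426/(2·0.7153) = 0.22667
P₀ = 1/(1.56944 + 0.22667) = 1/1.79611 = 0.556759

Final: 0.556759


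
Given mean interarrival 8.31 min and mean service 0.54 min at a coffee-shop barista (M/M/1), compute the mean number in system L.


λ = 60/8.31 = 7.2202 /hr
μ = 60/0.54 = 111.1111 /hr
ρ = λ/μ = 7.2202/111.1111 = 0.06498
L = ρ/(1−ρ) = 0.06498/0.9350 = 0.06950

Final: 0.06950


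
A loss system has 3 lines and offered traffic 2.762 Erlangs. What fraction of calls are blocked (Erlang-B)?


B(c,a) = (a^c/c!) / Σ_{k=0}^{c} a^k/k!
a^3/3! = 3.511719
Σ terms (k=0..3): 1.00000 + 2.76200 + 3.81432 + 3.51172 = 11.088041
B = 3.511719/11.088041 = 0.316712

Final: 0.316712


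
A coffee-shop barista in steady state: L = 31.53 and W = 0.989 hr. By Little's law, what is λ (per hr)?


λ = L/W = 31.53/0.989 = 31.8807 /hr

Final: 31.8807 /hr


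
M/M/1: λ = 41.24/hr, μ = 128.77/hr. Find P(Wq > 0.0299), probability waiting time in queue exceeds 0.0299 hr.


ρ = 41.24/128.77 = 0.3203
P(Wq > t) = ρ·e^{−(μ−λ)t} = 0.3203·e^{−2.6171}
= 0.3203·0.073011 = 0.023383

Final: 0.023383


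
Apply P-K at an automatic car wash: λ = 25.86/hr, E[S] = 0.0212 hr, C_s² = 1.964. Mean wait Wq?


ρ = λ·E[S] = 25.86·0.0212 = 0.5482
E[S²] = E[S]²(1+C_s²) = 0.0212²·(1+1.964) = 0.001332
Wq = λ·E[S²]/(2(1−ρ)) = 25.86·0.001332/(2·0.4518) = 0.03813 hr

Final: 0.03813 hr


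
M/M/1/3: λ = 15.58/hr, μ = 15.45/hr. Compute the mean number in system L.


ρ = 15.58/15.45 = 1.0084
L = ρ[1 − (K+1)ρ^K + Kρ^(K+1)] / [(1−ρ)(1−ρ^(K+1))]
Numerator: 1.0084·(1 − 4·1.025456 + 3·1.034084) = 0.0004332
Denominator: (-0.008414)·(-0.034084) = 0.0002868
L = 0.0004332/0.0002868 = 1.5105

Final: 1.5105


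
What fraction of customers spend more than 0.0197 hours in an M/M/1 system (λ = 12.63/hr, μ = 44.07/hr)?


W ~ Exponential(μ−λ) for M/M/1.
μ − λ = 44.07 − 12.63 = 31.4400
P(W > t) = e^{−(μ−λ)t} = e^{−0.6194} = 0.538285

Final: 0.538285


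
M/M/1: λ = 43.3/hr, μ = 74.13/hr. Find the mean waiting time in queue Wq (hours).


ρ = 43.3/74.13 = 0.5841
Wq = ρ/(μ−λ) = 0.5841/(74.13 − 43.3) = 0.5841/30.83 = 0.01895 hr

Final: 0.01895 hr


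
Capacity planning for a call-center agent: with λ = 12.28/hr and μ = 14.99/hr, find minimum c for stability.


Stability requires cμ > λ ⇔ c > λ/μ.
λ/μ = 12.28/14.99 = 0.8192
Minimum integer c = ⌊0.8192⌋ + 1 = 1
Check: 1·14.99 = 14.99 > 12.28, while 0·14.99 = 0.00 ≤ 12.28

Final: 1 servers


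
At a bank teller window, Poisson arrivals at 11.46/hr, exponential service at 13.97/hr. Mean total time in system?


W = 1/(μ−λ) = 1/(13.97 − 11.46) = 1/2.51 = 0.3984 hr

Final: 0.3984 hr


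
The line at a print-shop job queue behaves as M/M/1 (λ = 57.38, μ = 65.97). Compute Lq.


ρ = 57.38/65.97 = 0.8698
Lq = ρ²/(1−ρ) = 0.7565/0.1302 = 5.8101

Final: 5.8101


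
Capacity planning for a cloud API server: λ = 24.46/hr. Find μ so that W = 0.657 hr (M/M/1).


W = 1/(μ−λ) ⇒ μ − λ = 1/W = 1/0.657 = 1.5221
μ = λ + 1/W = 24.46 + 1.5221 = 25.9821 per hr

Final: 25.9821 /hr


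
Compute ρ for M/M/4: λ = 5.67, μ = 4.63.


ρ = λ/(cμ) = 5.67/(4·4.63) = 5.67/18.52 = 0.3062

Final: 0.3062


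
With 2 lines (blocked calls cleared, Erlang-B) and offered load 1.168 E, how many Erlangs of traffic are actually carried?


B(2,1.168) = 0.239328 (Erlang-B)
Carried load = a(1 − B) = 1.168·(1 − 0.239328) = 1.168·0.760672 = 0.8885 E

Final: 0.8885 Erlangs


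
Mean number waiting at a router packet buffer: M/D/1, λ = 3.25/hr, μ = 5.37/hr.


ρ = 3.25/5.37 = 0.6052
M/D/1: Lq = ρ²/(2(1−ρ)) = 0.3663/(2·0.3948) = 0.46390

Final: 0.46390


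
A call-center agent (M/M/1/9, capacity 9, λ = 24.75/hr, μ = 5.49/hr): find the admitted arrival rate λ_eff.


ρ = 4.5082; P_K = (1−ρ)ρ^9/(1−ρ^10) = 0.778182
λ_eff = λ(1 − P_K) = 24.75·(1 − 0.778182) = 24.75·0.221818 = 5.4900 /hr

Final: 5.4900 /hr


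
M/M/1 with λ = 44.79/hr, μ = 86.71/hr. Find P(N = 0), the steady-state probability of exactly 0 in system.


ρ = 44.79/86.71 = 0.5165
P_n = (1−ρ)·ρ^n = (1 − 0.5165)·0.5165^0 = 0.4835·1.000000 = 0.483451

Final: 0.483451


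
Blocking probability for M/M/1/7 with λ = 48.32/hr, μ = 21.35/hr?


ρ = λ/μ = 48.32/21.35 = 2.2632
P_K = (1−ρ)ρ^K/(1−ρ^(K+1)) = (-1.2632·304.160857)/(1 − 688.386540)
= -384.225683/-687.386540 = 0.558966

Final: 0.558966


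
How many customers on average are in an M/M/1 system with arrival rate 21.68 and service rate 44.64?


ρ = λ/μ = 21.68/44.64 = 0.4857
L = ρ/(1−ρ) = 0.4857/(1 − 0.4857) = 0.4857/0.5143 = 0.9443

Final: 0.9443


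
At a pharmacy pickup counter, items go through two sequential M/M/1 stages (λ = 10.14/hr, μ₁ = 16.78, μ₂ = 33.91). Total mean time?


Each node sees arrival rate λ = 10.14/hr (tandem ⇒ throughput preserved).
W₁ = 1/(μ₁−λ) = 1/(16.78−10.14) = 0.15060 hr
W₂ = 1/(μ₂−λ) = 1/(33.91−10.14) = 0.04207 hr
W_total = W₁ + W₂ = 0.15060 + 0.04207 = 0.19267 hr

Final: 0.19267 hr


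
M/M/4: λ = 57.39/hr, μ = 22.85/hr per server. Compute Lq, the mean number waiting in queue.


a = λ/μ = 2.5116; ρ = a/4 = 0.6279
P₀ = 0.072664
Lq = P₀·a^c·ρ / (c!·(1−ρ)²) = 0.072664·39.79240·0.6279/(24·0.13846)
= 0.54635

Final: 0.54635


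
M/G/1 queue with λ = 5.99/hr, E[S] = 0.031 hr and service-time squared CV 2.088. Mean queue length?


ρ = λ·E[S] = 5.99·0.031 = 0.1857
Lq = ρ²(1+C_s²)/(2(1−ρ)) = 0.03448·(1+2.088)/(2·0.8143)
= 0.03448·3.0880/1.6286 = 0.06538

Final: 0.06538


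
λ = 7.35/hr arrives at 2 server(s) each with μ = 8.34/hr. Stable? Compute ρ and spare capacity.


Total capacity cμ = 2·8.34 = 16.68/hr
ρ = λ/(cμ) = 7.35/16.68 = 0.4406
Stable ⇔ ρ < 1: YES
Spare capacity = cμ − λ = 16.68 − 7.35 = 9.33/hr

Final: ρ = 0.4406; stable; margin = 9.33/hr


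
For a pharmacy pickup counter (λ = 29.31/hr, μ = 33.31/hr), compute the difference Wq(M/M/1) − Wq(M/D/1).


ρ = 29.31/33.31 = 0.8799
Wq(M/M/1) = ρ/(μ−λ) = 0.8799/4.00 = 0.21998 hr
Wq(M/D/1) = ρ/(2(μ−λ)) = 0.10999 hr
Savings = 0.21998 − 0.10999 = 0.10999 hr

Final: 0.10999 hr


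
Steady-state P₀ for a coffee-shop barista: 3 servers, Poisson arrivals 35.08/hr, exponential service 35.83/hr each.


a = λ/μ = 35.08/35.83 = 0.9791; ρ = a/c = 0.3264
Σ_{k=0}^{2} a^k/k! (terms k=0..2) = 1.00000 + 0.97907 + 0.47929 = 2.45835
Tail: a^3/(3!(1−ρ)) = 0.93851/(6·0.6736) = 0.23220
P₀ = 1/(2.45835 + 0.23220) = 1/2.69055 = 0.371671

Final: 0.371671


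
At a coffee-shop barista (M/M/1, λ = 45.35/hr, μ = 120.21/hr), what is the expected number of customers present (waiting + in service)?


ρ = λ/μ = 45.35/120.21 = 0.3773
L = ρ/(1−ρ) = 0.3773/(1 − 0.3773) = 0.3773/0.6227 = 0.6058

Final: 0.6058


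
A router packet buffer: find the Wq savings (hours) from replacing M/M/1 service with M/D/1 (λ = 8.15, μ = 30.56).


ρ = 8.15/30.56 = 0.2667
Wq(M/M/1) = ρ/(μ−λ) = 0.2667/22.41 = 0.01190 hr
Wq(M/D/1) = ρ/(2(μ−λ)) = 0.005950 hr
Savings = 0.01190 − 0.005950 = 0.005950 hr

Final: 0.005950 hr


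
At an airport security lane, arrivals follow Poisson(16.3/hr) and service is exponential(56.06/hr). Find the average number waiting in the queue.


ρ = 16.3/56.06 = 0.2908
Lq = ρ²/(1−ρ) = 0.08454/0.7092 = 0.1192

Final: 0.1192


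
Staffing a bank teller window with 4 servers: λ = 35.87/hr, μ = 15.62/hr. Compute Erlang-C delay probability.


a = λ/μ = 2.2964; ρ = a/4 = 0.5741
P₀ = 0.093701 (from M/M/c formula)
C(c,a) = [a^c/(c!(1−ρ))]·P₀ = [27.81003/(24·0.4259)]·0.093701
= 2.72074·0.093701 = 0.254935

Final: 0.254935


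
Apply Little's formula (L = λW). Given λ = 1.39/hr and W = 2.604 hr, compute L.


L = λW = 1.39·2.604 = 3.6196

Final: 3.6196


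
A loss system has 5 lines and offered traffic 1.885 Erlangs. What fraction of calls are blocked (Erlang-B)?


B(c,a) = (a^c/c!) / Σ_{k=0}^{c} a^k/k!
a^5/5! = 0.198324
Σ terms (k=0..5): 1.00000 + 1.88500 + 1.77661 + 1.11630 + 0.52606 + 0.19832 = 6.502300
B = 0.198324/6.502300 = 0.030501

Final: 0.030501


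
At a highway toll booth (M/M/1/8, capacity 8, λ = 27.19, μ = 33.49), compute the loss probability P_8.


ρ = λ/μ = 27.19/33.49 = 0.8119
P_K = (1−ρ)ρ^K/(1−ρ^(K+1)) = (0.1881·0.188778)/(1 − 0.153266)
= 0.035512/0.846734 = 0.041940

Final: 0.041940


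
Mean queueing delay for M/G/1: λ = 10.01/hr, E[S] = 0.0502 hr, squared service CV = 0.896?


ρ = λ·E[S] = 10.01·0.0502 = 0.5025
E[S²] = E[S]²(1+C_s²) = 0.0502²·(1+0.896) = 0.004778
Wq = λ·E[S²]/(2(1−ρ)) = 10.01·0.004778/(2·0.4975) = 0.04807 hr

Final: 0.04807 hr


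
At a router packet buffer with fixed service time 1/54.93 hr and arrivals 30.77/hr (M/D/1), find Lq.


ρ = 30.77/54.93 = 0.5602
M/D/1: Lq = ρ²/(2(1−ρ)) = 0.3138/(2·0.4398) = 0.35671

Final: 0.35671


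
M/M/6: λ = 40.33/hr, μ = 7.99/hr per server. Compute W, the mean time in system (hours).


a = 5.0476; ρ = 0.8413; P₀ = 0.004179
Lq = P₀·a^c·ρ/(c!(1−ρ)²) = 3.20496
Wq = Lq/λ = 3.20496/40.33 = 0.07947 hr
W = Wq + 1/μ = 0.07947 + 0.12516 = 0.20462 hr

Final: 0.20462 hr


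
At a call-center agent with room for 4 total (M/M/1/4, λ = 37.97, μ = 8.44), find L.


ρ = 37.97/8.44 = 4.4988
L = ρ[1 − (K+1)ρ^K + Kρ^(K+1)] / [(1−ρ)(1−ρ^(K+1))]
Numerator: 4.4988·(1 − 5·409.630798 + 4·1842.853249) = 23952.857147
Denominator: (-3.4988)·(-1841.853249) = 6444.304080
L = 23952.857147/6444.304080 = 3.7169

Final: 3.7169


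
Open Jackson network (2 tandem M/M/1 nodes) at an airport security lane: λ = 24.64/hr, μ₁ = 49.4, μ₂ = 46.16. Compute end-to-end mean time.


Each node sees arrival rate λ = 24.64/hr (tandem ⇒ throughput preserved).
W₁ = 1/(μ₁−λ) = 1/(49.4−24.64) = 0.04039 hr
W₂ = 1/(μ₂−λ) = 1/(46.16−24.64) = 0.04647 hr
W_total = W₁ + W₂ = 0.04039 + 0.04647 = 0.08686 hr

Final: 0.08686 hr


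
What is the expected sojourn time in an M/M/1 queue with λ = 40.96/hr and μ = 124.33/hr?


W = 1/(μ−λ) = 1/(124.33 − 40.96) = 1/83.37 = 0.01199 hr

Final: 0.01199 hr


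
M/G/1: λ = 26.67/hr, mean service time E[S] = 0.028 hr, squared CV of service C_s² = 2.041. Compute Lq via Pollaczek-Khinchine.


ρ = λ·E[S] = 26.67·0.028 = 0.7468
Lq = ρ²(1+C_s²)/(2(1−ρ)) = 0.5577·(1+2.041)/(2·0.2532)
= 0.5577·3.0410/0.5065 = 3.34824

Final: 3.34824


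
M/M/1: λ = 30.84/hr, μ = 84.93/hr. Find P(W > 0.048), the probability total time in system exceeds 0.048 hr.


W ~ Exponential(μ−λ) for M/M/1.
μ − λ = 84.93 − 30.84 = 54.0900
P(W > t) = e^{−(μ−λ)t} = e^{−2.5963} = 0.074547

Final: 0.074547


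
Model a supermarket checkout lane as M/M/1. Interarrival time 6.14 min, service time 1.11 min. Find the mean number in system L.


λ = 60/6.14 = 9.7720 /hr
μ = 60/1.11 = 54.0541 /hr
ρ = λ/μ = 9.7720/54.0541 = 0.1808
L = ρ/(1−ρ) = 0.1808/0.8192 = 0.2207

Final: 0.2207


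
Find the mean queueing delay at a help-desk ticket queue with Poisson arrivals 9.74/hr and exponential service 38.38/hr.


ρ = 9.74/38.38 = 0.2538
Wq = ρ/(μ−λ) = 0.2538/(38.38 − 9.74) = 0.2538/28.64 = 0.008861 hr

Final: 0.008861 hr


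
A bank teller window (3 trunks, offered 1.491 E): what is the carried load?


B(3,1.491) = 0.132958 (Erlang-B)
Carried load = a(1 − B) = 1.491·(1 − 0.132958) = 1.491·0.867042 = 1.2928 E

Final: 1.2928 Erlangs


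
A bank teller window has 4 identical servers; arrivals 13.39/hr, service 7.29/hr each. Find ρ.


ρ = λ/(cμ) = 13.39/(4·7.29) = 13.39/29.16 = 0.4592

Final: 0.4592


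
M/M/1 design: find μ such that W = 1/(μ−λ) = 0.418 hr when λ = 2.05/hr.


W = 1/(μ−λ) ⇒ μ − λ = 1/W = 1/0.418 = 2.3923
μ = λ + 1/W = 2.05 + 2.3923 = 4.4423 per hr

Final: 4.4423 /hr


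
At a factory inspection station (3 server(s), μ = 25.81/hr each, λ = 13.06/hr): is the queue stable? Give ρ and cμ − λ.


Total capacity cμ = 3·25.81 = 77.43/hr
ρ = λ/(cμ) = 13.06/77.43 = 0.1687
Stable ⇔ ρ < 1: YES
Spare capacity = cμ − λ = 77.43 − 13.06 = 64.37/hr

Final: ρ = 0.1687; stable; margin = 64.37/hr


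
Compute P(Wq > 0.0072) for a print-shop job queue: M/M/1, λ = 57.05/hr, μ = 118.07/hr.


ρ = 57.05/118.07 = 0.4832
P(Wq > t) = ρ·e^{−(μ−λ)t} = 0.4832·e^{−0.4393}
= 0.4832·0.644459 = 0.311395

Final: 0.311395


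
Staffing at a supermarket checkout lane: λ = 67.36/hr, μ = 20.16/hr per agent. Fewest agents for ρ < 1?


Stability requires cμ > λ ⇔ c > λ/μ.
λ/μ = 67.36/20.16 = 3.3413
Minimum integer c = ⌊3.3413⌋ + 1 = 4
Check: 4·20.16 = 80.64 > 67.36, while 3·20.16 = 60.48 ≤ 67.36

Final: 4 servers


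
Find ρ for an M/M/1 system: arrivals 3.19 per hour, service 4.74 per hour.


ρ = λ/μ = 3.19/4.74 = 0.6730

Final: 0.6730


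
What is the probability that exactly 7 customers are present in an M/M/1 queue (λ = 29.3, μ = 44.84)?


ρ = 29.3/44.84 = 0.6534
P_n = (1−ρ)·ρ^n = (1 − 0.6534)·0.6534^7 = 0.3466·0.050864 = 0.017628

Final: 0.017628


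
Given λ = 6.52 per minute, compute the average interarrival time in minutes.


Mean interarrival time = 1/λ = 1/6.52 minute = 0.15337 minute
In minutes: 0.15337 × 1 = 0.1534 min

Final: 0.1534 min


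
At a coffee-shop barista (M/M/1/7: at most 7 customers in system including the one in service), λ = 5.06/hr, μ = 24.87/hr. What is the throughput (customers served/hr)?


ρ = 0.2035; P_K = (1−ρ)ρ^7/(1−ρ^8) = 0.00001150
λ_eff = λ(1 − P_K) = 5.06·(1 − 0.00001150) = 5.06·0.999989 = 5.0599 /hr

Final: 5.0599 /hr


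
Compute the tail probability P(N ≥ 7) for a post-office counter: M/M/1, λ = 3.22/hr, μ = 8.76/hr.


ρ = 3.22/8.76 = 0.3676
P(N ≥ n) = ρ^n = 0.3676^7 = 0.0009067

Final: 0.0009067


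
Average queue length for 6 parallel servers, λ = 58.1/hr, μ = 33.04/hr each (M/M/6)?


a = λ/μ = 1.7585; ρ = a/6 = 0.2931
P₀ = 0.172192
Lq = P₀·a^c·ρ / (c!·(1−ρ)²) = 0.172192·29.56763·0.2931/(720·0.49974)
= 0.004147

Final: 0.004147


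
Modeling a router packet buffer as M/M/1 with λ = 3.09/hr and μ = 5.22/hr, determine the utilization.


ρ = λ/μ = 3.09/5.22 = 0.5920

Final: 0.5920


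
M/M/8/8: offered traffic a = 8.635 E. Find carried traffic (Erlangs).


B(8,8.635) = 0.270072 (Erlang-B)
Carried load = a(1 − B) = 8.635·(1 − 0.270072) = 8.635·0.729928 = 6.3029 E

Final: 6.3029 Erlangs


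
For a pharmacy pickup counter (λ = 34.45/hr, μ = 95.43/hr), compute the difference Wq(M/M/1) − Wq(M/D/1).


ρ = 34.45/95.43 = 0.3610
Wq(M/M/1) = ρ/(μ−λ) = 0.3610/60.98 = 0.005920 hr
Wq(M/D/1) = ρ/(2(μ−λ)) = 0.002960 hr
Savings = 0.005920 − 0.002960 = 0.002960 hr

Final: 0.002960 hr


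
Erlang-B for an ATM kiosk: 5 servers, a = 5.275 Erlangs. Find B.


B(c,a) = (a^c/c!) / Σ_{k=0}^{c} a^k/k!
a^5/5! = 34.035417
Σ terms (k=0..5): 1.00000 + 5.27500 + 13.91281 + 24.46336 + 32.26106 + 34.03542 = 110.947650
B = 34.035417/110.947650 = 0.306770

Final: 0.306770


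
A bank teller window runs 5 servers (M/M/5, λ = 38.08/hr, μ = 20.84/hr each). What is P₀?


a = λ/μ = 38.08/20.84 = 1.8273; ρ = a/c = 0.3655
Σ_{k=0}^{4} a^k/k! (terms k=0..4) = 1.00000 + 1.82726 + 1.66943 + 1.01683 + 0.46450 = 5.97801
Tail: a^5/(5!(1−ρ)) = 20.37024/(120·0.6345) = 0.26752
P₀ = 1/(5.97801 + 0.26752) = 1/6.24553 = 0.160115

Final: 0.160115


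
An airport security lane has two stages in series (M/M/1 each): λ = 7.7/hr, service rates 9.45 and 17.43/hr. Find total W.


Each node sees arrival rate λ = 7.7/hr (tandem ⇒ throughput preserved).
W₁ = 1/(μ₁−λ) = 1/(9.45−7.7) = 0.57143 hr
W₂ = 1/(μ₂−λ) = 1/(17.43−7.7) = 0.10277 hr
W_total = W₁ + W₂ = 0.57143 + 0.10277 = 0.67420 hr

Final: 0.67420 hr


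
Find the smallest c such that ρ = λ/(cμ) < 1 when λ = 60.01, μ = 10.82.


Stability requires cμ > λ ⇔ c > λ/μ.
λ/μ = 60.01/10.82 = 5.5462
Minimum integer c = ⌊5.5462⌋ + 1 = 6
Check: 6·10.82 = 64.92 > 60.01, while 5·10.82 = 54.10 ≤ 60.01

Final: 6 servers


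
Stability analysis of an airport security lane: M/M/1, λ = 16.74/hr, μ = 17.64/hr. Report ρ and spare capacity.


Total capacity cμ = 1·17.64 = 17.64/hr
ρ = λ/(cμ) = 16.74/17.64 = 0.9490
Stable ⇔ ρ < 1: YES
Spare capacity = cμ − λ = 17.64 − 16.74 = 0.90/hr

Final: ρ = 0.9490; stable; margin = 0.90/hr


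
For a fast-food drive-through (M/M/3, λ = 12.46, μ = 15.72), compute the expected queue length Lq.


a = λ/μ = 0.7926; ρ = a/3 = 0.2642
P₀ = 0.450544
Lq = P₀·a^c·ρ / (c!·(1−ρ)²) = 0.450544·0.49796·0.2642/(6·0.54139)
= 0.01825

Final: 0.01825


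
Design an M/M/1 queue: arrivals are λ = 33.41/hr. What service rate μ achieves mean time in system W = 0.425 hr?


W = 1/(μ−λ) ⇒ μ − λ = 1/W = 1/0.425 = 2.3529
μ = λ + 1/W = 33.41 + 2.3529 = 35.7629 per hr

Final: 35.7629 /hr


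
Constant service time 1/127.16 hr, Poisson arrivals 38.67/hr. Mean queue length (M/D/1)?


ρ = 38.67/127.16 = 0.3041
M/D/1: Lq = ρ²/(2(1−ρ)) = 0.09248/(2·0.6959) = 0.06645

Final: 0.06645


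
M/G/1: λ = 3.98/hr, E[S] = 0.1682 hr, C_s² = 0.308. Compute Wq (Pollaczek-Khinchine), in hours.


ρ = λ·E[S] = 3.98·0.1682 = 0.6694
E[S²] = E[S]²(1+C_s²) = 0.1682²·(1+0.308) = 0.037005
Wq = λ·E[S²]/(2(1−ρ)) = 3.98·0.037005/(2·0.3306) = 0.22277 hr

Final: 0.22277 hr


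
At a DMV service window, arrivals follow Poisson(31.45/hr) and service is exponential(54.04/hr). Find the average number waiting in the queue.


ρ = 31.45/54.04 = 0.5820
Lq = ρ²/(1−ρ) = 0.3387/0.4180 = 0.8102

Final: 0.8102


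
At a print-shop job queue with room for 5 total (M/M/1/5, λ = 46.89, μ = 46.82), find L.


ρ = 46.89/46.82 = 1.0015
L = ρ[1 − (K+1)ρ^K + Kρ^(K+1)] / [(1−ρ)(1−ρ^(K+1))]
Numerator: 1.0015·(1 − 6·1.007498 + 5·1.009004) = 0.00003371
Denominator: (-0.001495)·(-0.009004) = 0.00001346
L = 0.00003371/0.00001346 = 2.5044

Final: 2.5044


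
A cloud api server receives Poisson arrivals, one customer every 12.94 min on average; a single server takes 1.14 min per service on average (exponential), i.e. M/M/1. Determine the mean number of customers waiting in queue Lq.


λ = 60/12.94 = 4.6368 /hr
μ = 60/1.14 = 52.6316 /hr
ρ = λ/μ = 4.6368/52.6316 = 0.08810
Lq = ρ²/(1−ρ) = 0.007761/0.9119 = 0.008511

Final: 0.008511


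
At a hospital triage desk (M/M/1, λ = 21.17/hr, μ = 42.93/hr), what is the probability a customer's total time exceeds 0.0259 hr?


W ~ Exponential(μ−λ) for M/M/1.
μ − λ = 42.93 − 21.17 = 21.7600
P(W > t) = e^{−(μ−λ)t} = e^{−0.5636} = 0.569166

Final: 0.569166


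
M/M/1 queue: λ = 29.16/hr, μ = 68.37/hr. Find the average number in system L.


ρ = λ/μ = 29.16/68.37 = 0.4265
L = ρ/(1−ρ) = 0.4265/(1 − 0.4265) = 0.4265/0.5735 = 0.7437

Final: 0.7437


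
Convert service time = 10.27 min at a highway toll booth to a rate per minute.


μ = 1/(service time) in consistent units.
1 minute = 1 min, so μ = 1/10.27 = 0.09737 per minute

Final: 0.09737 /min


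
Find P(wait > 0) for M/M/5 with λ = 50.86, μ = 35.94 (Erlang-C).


a = λ/μ = 1.4151; ρ = a/5 = 0.2830
P₀ = 0.242610 (from M/M/c formula)
C(c,a) = [a^c/(c!(1−ρ))]·P₀ = [5.67533/(120·0.7170)]·0.242610
= 0.06596·0.242610 = 0.016004

Final: 0.016004


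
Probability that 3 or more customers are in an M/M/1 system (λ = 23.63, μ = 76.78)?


ρ = 23.63/76.78 = 0.3078
P(N ≥ n) = ρ^n = 0.3078^3 = 0.029151

Final: 0.029151


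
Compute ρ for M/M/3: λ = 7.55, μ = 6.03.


ρ = λ/(cμ) = 7.55/(3·6.03) = 7.55/18.09 = 0.4174

Final: 0.4174


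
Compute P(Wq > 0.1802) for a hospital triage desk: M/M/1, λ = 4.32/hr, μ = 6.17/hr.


ρ = 4.32/6.17 = 0.7002
P(Wq > t) = ρ·e^{−(μ−λ)t} = 0.7002·e^{−0.3334}
= 0.7002·0.716505 = 0.501670

Final: 0.501670


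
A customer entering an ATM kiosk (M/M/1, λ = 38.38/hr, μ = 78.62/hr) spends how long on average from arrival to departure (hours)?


W = 1/(μ−λ) = 1/(78.62 − 38.38) = 1/40.24 = 0.02485 hr

Final: 0.02485 hr


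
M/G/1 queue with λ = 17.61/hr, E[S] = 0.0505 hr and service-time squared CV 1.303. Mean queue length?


ρ = λ·E[S] = 17.61·0.0505 = 0.8893
Lq = ρ²(1+C_s²)/(2(1−ρ)) = 0.7909·(1+1.303)/(2·0.1107)
= 0.7909·2.3030/0.2214 = 8.22692

Final: 8.22692


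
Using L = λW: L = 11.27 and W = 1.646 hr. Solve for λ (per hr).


λ = L/W = 11.27/1.646 = 6.8469 /hr

Final: 6.8469 /hr


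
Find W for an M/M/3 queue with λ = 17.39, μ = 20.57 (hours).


a = 0.8454; ρ = 0.2818; P₀ = 0.426807
Lq = P₀·a^c·ρ/(c!(1−ρ)²) = 0.02348
Wq = Lq/λ = 0.02348/17.39 = 0.001350 hr
W = Wq + 1/μ = 0.001350 + 0.04861 = 0.04996 hr

Final: 0.04996 hr


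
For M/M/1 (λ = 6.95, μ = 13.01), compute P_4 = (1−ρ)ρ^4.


ρ = 6.95/13.01 = 0.5342
P_n = (1−ρ)·ρ^n = (1 − 0.5342)·0.5342^4 = 0.4658·0.081439 = 0.037934

Final: 0.037934


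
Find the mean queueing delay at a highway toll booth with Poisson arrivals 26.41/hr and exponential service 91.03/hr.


ρ = 26.41/91.03 = 0.2901
Wq = ρ/(μ−λ) = 0.2901/(91.03 − 26.41) = 0.2901/64.62 = 0.004490 hr

Final: 0.004490 hr


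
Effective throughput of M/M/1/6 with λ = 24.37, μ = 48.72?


ρ = 0.5002; P_K = (1−ρ)ρ^6/(1−ρ^7) = 0.007890
λ_eff = λ(1 − P_K) = 24.37·(1 − 0.007890) = 24.37·0.992110 = 24.1777 /hr

Final: 24.1777 /hr


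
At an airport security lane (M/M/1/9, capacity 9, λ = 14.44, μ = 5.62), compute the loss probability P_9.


ρ = λ/μ = 14.44/5.62 = 2.5694
P_K = (1−ρ)ρ^K/(1−ρ^(K+1)) = (-1.5694·4880.652632)/(1 − 12540.324557)
= -7659.671925/-12539.324557 = 0.610852

Final: 0.610852


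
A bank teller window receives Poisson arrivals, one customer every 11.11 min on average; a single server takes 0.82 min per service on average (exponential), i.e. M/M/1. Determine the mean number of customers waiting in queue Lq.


λ = 60/11.11 = 5.4005 /hr
μ = 60/0.82 = 73.1707 /hr
ρ = λ/μ = 5.4005/73.1707 = 0.07381
Lq = ρ²/(1−ρ) = 0.005448/0.9262 = 0.005882

Final: 0.005882


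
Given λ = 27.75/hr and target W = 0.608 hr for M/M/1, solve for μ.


W = 1/(μ−λ) ⇒ μ − λ = 1/W = 1/0.608 = 1.6447
μ = λ + 1/W = 27.75 + 1.6447 = 29.3947 per hr

Final: 29.3947 /hr


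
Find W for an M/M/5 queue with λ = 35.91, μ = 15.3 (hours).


a = 2.3471; ρ = 0.4694; P₀ = 0.093991
Lq = P₀·a^c·ρ/(c!(1−ρ)²) = 0.09302
Wq = Lq/λ = 0.09302/35.91 = 0.002590 hr
W = Wq + 1/μ = 0.002590 + 0.06536 = 0.06795 hr

Final: 0.06795 hr
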